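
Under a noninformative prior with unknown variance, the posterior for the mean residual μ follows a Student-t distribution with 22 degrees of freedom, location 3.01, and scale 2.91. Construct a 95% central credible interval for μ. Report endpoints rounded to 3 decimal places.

The t_22 distribution is symmetric; the 95% interval is 3.01 ± t·2.91 with t_{0.975,22} = 2.074.
Half-width: 2.074 × 2.91 = 6.035.
3.01 − 6.035 = -3.025; 3.01 + 6.035 = 9.045.

[-3.025, 9.045]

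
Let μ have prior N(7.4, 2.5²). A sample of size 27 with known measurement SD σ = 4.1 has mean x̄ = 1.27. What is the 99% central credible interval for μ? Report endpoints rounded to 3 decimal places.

Posterior precision = 1/2.5² + 27/4.1² = 0.1600 + 1.6062 = 1.7662, so posterior SD = 0.7525.
Posterior mean = (7.4/2.5² + 27·1.27/4.1²) / 1.7662 = 1.8253.
Interval: 1.8253 ± 2.576 × 0.7525 → [-0.113, 3.764].

[-0.113, 3.764]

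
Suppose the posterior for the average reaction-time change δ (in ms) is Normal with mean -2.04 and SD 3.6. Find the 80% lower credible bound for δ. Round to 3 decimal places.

Need L with P(δ ≥ L) = 0.80: L = -2.04 − z_{0.2}·3.6.
z = 0.842; L = -2.04 − 0.842 × 3.6 = -5.070.

-5.070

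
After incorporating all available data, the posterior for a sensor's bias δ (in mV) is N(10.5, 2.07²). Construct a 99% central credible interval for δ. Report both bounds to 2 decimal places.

The posterior is symmetric, so the 99% equal-tailed interval is δ = 10.5 ± z·2.07 with z = 2.576.
Half-width: 2.576 × 2.07 = 5.33.
10.5 − 5.33 = 5.17; 10.5 + 5.33 = 15.83.

[5.17, 15.83]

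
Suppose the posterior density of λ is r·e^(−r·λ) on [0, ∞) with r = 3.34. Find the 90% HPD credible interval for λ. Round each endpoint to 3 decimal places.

[0.000, 0.689]

The exponential density is strictly decreasing on [0, ∞), so the HPD interval is anchored at 0: [0, q] with P(λ ≤ q) = 0.90.
q = −ln(1 − 0.90) / 3.34 = 2.3026 / 3.34 = 0.689.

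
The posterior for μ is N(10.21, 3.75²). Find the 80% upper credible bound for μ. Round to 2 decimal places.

13.37

Need U with P(μ ≤ U) = 0.80: U = 10.21 + z_{0.2}·3.75.
z = 0.842; U = 10.21 + 0.842 × 3.75 = 13.37.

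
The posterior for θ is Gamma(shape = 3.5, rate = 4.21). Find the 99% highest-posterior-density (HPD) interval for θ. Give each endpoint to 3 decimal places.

[0.059, 2.212]

The posterior is unimodal and skewed, so the HPD interval has equal density at both endpoints and is the shortest 99% interval.
Solving f(0.059) = f(2.212) with F(2.212) − F(0.059) = 0.99 gives [0.059, 2.212].
For comparison, the equal-tailed interval is [0.117, 2.408]; the HPD is narrower and shifted toward the mode.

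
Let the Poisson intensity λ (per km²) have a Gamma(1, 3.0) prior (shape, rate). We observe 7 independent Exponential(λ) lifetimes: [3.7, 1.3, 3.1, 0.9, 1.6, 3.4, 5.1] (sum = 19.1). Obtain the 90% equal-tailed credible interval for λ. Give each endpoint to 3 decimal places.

[0.180, 0.595]

Posterior: Gamma(1+7, 3.0+19.1) = Gamma(8, 22.1) (shape, rate).
Equal-tailed 90% interval: Gamma(8, 22.1) quantiles at 0.05 and 0.95.
Posterior mean ≈ 0.362, SD ≈ 0.128; a Normal approximation gives roughly [0.151, 0.573].
Exact: lower = 0.180; upper = 0.595.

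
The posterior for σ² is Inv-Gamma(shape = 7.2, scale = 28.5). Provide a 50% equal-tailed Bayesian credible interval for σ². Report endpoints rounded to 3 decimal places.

[3.244, 5.422]

Inverse-Gamma(7.2, 28.5) quantiles: F⁻¹(0.25) and F⁻¹(0.75).
Equivalently, 1/σ² ~ Gamma(7.2, rate = 28.5); invert its 0.75 and 0.25 quantiles.
Posterior mean ≈ 4.597, SD ≈ 2.016; a Normal approximation gives roughly [3.237, 5.956].
Exact: lower = 3.244; upper = 5.422.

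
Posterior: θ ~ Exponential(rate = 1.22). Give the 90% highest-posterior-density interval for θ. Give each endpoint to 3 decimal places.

[0.000, 1.887]

The exponential density is strictly decreasing on [0, ∞), so the HPD interval is anchored at 0: [0, q] with P(θ ≤ q) = 0.90.
q = −ln(1 − 0.90) / 1.22 = 2.3026 / 1.22 = 1.887.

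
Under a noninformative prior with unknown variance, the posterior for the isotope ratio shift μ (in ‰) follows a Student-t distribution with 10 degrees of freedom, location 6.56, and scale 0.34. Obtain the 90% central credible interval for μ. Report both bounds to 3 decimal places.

The t_10 distribution is symmetric; the 90% interval is 6.56 ± t·0.34 with t_{0.95,10} = 1.812.
Half-width: 1.812 × 0.34 = 0.616.
6.56 − 0.616 = 5.944; 6.56 + 0.616 = 7.176.

[5.944, 7.176]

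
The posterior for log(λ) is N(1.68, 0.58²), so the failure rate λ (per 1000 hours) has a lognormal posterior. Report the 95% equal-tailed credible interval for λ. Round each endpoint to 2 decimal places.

On the log scale the 95% interval is 1.68 ± 1.960 × 0.58 = [0.5432, 2.8168].
Exponentiate: [e^0.5432, e^2.8168] = [1.72, 16.72].

[1.72, 16.72]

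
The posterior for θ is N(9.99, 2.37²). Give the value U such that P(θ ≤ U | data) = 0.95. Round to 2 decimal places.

13.89

Need U with P(θ ≤ U) = 0.95: U = 9.99 + z_{0.05}·2.37.
z = 1.645; U = 9.99 + 1.645 × 2.37 = 13.89.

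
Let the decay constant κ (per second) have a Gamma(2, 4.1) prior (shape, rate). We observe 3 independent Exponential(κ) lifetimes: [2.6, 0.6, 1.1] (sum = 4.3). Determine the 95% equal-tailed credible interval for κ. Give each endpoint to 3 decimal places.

Posterior: Gamma(2+3, 4.1+4.3) = Gamma(5, 8.4) (shape, rate).
Equal-tailed 95% interval: Gamma(5, 8.4) quantiles at 0.025 and 0.975.
Posterior mean ≈ 0.595, SD ≈ 0.266; a Normal approximation gives roughly [0.073, 1.117].
Exact: lower = 0.193; upper = 1.219.

[0.193, 1.219]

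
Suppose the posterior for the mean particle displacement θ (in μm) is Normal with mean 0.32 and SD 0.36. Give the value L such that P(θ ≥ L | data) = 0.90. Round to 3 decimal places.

Need L with P(θ ≥ L) = 0.90: L = 0.32 − z_{0.1}·0.36.
z = 1.282; L = 0.32 − 1.282 × 0.36 = -0.141.

-0.141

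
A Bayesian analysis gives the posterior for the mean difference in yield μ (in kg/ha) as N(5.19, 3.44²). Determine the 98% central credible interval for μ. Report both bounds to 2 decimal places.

The posterior is symmetric, so the 98% equal-tailed interval is μ = 5.19 ± z·3.44 with z = 2.326.
Half-width: 2.326 × 3.44 = 8.00.
5.19 − 8.00 = -2.81; 5.19 + 8.00 = 13.19.

[-2.81, 13.19]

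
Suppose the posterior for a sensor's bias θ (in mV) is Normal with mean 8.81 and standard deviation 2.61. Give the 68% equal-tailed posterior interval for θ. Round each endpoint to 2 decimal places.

The posterior is symmetric, so the 68% equal-tailed interval is θ = 8.81 ± z·2.61 with z = 0.994.
Half-width: 0.994 × 2.61 = 2.60.
8.81 − 2.60 = 6.21; 8.81 + 2.60 = 11.41.

[6.21, 11.41]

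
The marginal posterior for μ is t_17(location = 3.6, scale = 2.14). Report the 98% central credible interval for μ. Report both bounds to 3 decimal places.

[-1.893, 9.093]

The t_17 distribution is symmetric; the 98% interval is 3.6 ± t·2.14 with t_{0.99,17} = 2.567.
Half-width: 2.567 × 2.14 = 5.493.
3.6 − 5.493 = -1.893; 3.6 + 5.493 = 9.093.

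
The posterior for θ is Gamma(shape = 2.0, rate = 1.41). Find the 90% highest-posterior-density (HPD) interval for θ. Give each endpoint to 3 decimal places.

The posterior is unimodal and skewed, so the HPD interval has equal density at both endpoints and is the shortest 90% interval.
Solving f(0.059) = f(2.789) with F(2.789) − F(0.059) = 0.90 gives [0.059, 2.789].
For comparison, the equal-tailed interval is [0.252, 3.364]; the HPD is narrower and shifted toward the mode.

[0.059, 2.789]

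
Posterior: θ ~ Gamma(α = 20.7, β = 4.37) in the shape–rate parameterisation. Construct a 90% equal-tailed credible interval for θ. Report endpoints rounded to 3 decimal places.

Posterior: Gamma(shape 20.7, rate 4.37).
Equal-tailed 90% interval: Gamma(20.7, 4.37) quantiles at 0.05 and 0.95.
Posterior mean ≈ 4.737, SD ≈ 1.041; a Normal approximation gives roughly [3.024, 6.449].
Exact: lower = 3.164; upper = 6.569.

[3.164, 6.569]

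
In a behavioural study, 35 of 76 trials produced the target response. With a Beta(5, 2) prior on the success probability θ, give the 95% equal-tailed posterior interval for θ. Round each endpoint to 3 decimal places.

Posterior: Beta(5+35, 2+41) = Beta(40, 43).
Equal-tailed 95% interval: the 0.025 and 0.975 quantiles of Beta(40, 43).
Posterior mean ≈ 0.482, SD ≈ 0.055; a Normal approximation gives roughly [0.375, 0.589].
Exact: F⁻¹(0.025) = 0.376; F⁻¹(0.975) = 0.589.

[0.376, 0.589]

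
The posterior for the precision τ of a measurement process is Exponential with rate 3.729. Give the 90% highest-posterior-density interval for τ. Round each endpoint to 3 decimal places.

[0.000, 0.617]

The exponential density is strictly decreasing on [0, ∞), so the HPD interval is anchored at 0: [0, q] with P(τ ≤ q) = 0.90.
q = −ln(1 − 0.90) / 3.729 = 2.3026 / 3.729 = 0.617.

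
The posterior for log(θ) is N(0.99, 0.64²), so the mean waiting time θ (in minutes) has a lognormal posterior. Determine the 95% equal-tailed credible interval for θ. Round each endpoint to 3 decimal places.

[0.768, 9.435]

On the log scale the 95% interval is 0.99 ± 1.960 × 0.64 = [-0.2644, 2.2444].
Exponentiate: [e^-0.2644, e^2.2444] = [0.768, 9.435].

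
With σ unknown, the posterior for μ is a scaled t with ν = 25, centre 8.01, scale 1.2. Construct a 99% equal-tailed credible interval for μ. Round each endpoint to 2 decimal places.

The t_25 distribution is symmetric; the 99% interval is 8.01 ± t·1.2 with t_{0.995,25} = 2.787.
Half-width: 2.787 × 1.2 = 3.34.
8.01 − 3.34 = 4.67; 8.01 + 3.34 = 11.35.

[4.67, 11.35]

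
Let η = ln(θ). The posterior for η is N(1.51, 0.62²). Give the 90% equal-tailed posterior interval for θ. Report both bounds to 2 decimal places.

[1.63, 12.55]

On the log scale the 90% interval is 1.51 ± 1.645 × 0.62 = [0.4902, 2.5298].
Exponentiate: [e^0.4902, e^2.5298] = [1.63, 12.55].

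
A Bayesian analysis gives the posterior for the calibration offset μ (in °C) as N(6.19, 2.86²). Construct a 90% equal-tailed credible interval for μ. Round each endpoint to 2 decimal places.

The posterior is symmetric, so the 90% equal-tailed interval is μ = 6.19 ± z·2.86 with z = 1.645.
Half-width: 1.645 × 2.86 = 4.70.
6.19 − 4.70 = 1.49; 6.19 + 4.70 = 10.89.

[1.49, 10.89]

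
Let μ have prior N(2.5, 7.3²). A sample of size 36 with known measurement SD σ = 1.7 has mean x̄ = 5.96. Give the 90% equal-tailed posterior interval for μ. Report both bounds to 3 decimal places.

[5.489, 6.420]

Posterior precision = 1/7.3² + 36/1.7² = 0.0188 + 12.4567 = 12.4755, so posterior SD = 0.2831.
Posterior mean = (2.5/7.3² + 36·5.96/1.7²) / 12.4755 = 5.9548.
Interval: 5.9548 ± 1.645 × 0.2831 → [5.489, 6.420].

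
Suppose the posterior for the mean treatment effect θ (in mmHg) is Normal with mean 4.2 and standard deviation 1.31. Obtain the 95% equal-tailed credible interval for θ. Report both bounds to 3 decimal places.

[1.632, 6.768]

The posterior is symmetric, so the 95% equal-tailed interval is θ = 4.2 ± z·1.31 with z = 1.960.
Half-width: 1.960 × 1.31 = 2.568.
4.2 − 2.568 = 1.632; 4.2 + 2.568 = 6.768.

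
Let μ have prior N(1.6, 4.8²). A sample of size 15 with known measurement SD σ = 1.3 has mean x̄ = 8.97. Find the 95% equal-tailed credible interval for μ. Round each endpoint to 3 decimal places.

[8.278, 9.590]

Posterior precision = 1/4.8² + 15/1.3² = 0.0434 + 8.8757 = 8.9191, so posterior SD = 0.3348.
Posterior mean = (1.6/4.8² + 15·8.97/1.3²) / 8.9191 = 8.9341.
Interval: 8.9341 ± 1.960 × 0.3348 → [8.278, 9.590].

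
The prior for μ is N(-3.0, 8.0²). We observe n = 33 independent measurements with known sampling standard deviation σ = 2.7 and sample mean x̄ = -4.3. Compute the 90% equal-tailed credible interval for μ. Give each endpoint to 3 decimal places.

[-5.067, -3.524]

Posterior precision = 1/8.0² + 33/2.7² = 0.0156 + 4.5267 = 4.5424, so posterior SD = 0.4692.
Posterior mean = (-3.0/8.0² + 33·-4.3/2.7²) / 4.5424 = -4.2955.
Interval: -4.2955 ± 1.645 × 0.4692 → [-5.067, -3.524].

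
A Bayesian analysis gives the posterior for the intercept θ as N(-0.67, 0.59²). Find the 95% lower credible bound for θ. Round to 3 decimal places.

Need L with P(θ ≥ L) = 0.95: L = -0.67 − z_{0.05}·0.59.
z = 1.645; L = -0.67 − 1.645 × 0.59 = -1.640.

-1.640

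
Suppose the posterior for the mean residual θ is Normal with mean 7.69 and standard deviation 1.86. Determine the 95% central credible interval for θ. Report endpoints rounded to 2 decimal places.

[4.04, 11.34]

The posterior is symmetric, so the 95% equal-tailed interval is θ = 7.69 ± z·1.86 with z = 1.960.
Half-width: 1.960 × 1.86 = 3.65.
7.69 − 3.65 = 4.04; 7.69 + 3.65 = 11.34.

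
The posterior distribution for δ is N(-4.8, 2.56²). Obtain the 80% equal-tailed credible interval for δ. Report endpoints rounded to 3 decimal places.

[-8.081, -1.519]

The posterior is symmetric, so the 80% equal-tailed interval is δ = -4.8 ± z·2.56 with z = 1.282.
Half-width: 1.282 × 2.56 = 3.281.
-4.8 − 3.281 = -8.081; -4.8 + 3.281 = -1.519.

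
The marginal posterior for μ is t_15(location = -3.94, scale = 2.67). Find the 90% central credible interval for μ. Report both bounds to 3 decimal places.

[-8.621, 0.741]

The t_15 distribution is symmetric; the 90% interval is -3.94 ± t·2.67 with t_{0.95,15} = 1.753.
Half-width: 1.753 × 2.67 = 4.681.
-3.94 − 4.681 = -8.621; -3.94 + 4.681 = 0.741.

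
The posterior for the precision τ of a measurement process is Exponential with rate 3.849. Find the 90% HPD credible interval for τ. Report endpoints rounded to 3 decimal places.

The exponential density is strictly decreasing on [0, ∞), so the HPD interval is anchored at 0: [0, q] with P(τ ≤ q) = 0.90.
q = −ln(1 − 0.90) / 3.849 = 2.3026 / 3.849 = 0.598.

[0.000, 0.598]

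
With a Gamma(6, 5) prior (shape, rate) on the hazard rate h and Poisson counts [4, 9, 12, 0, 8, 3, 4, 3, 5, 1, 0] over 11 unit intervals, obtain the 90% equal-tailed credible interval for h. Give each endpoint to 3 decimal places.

Posterior: Gamma(6+49, 5+11) = Gamma(55, 16) (shape, rate).
Equal-tailed 90% interval: Gamma(55, 16) quantiles at 0.05 and 0.95.
Posterior mean ≈ 3.438, SD ≈ 0.464; a Normal approximation gives roughly [2.675, 4.200].
Exact: lower = 2.712; upper = 4.234.

[2.712, 4.234]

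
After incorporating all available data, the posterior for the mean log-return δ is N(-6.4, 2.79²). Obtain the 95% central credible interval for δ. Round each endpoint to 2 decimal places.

The posterior is symmetric, so the 95% equal-tailed interval is δ = -6.4 ± z·2.79 with z = 1.960.
Half-width: 1.960 × 2.79 = 5.47.
-6.4 − 5.47 = -11.87; -6.4 + 5.47 = -0.93.

[-11.87, -0.93]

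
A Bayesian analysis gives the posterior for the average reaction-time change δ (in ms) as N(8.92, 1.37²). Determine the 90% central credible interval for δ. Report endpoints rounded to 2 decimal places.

The posterior is symmetric, so the 90% equal-tailed interval is δ = 8.92 ± z·1.37 with z = 1.645.
Half-width: 1.645 × 1.37 = 2.25.
8.92 − 2.25 = 6.67; 8.92 + 2.25 = 11.17.

[6.67, 11.17]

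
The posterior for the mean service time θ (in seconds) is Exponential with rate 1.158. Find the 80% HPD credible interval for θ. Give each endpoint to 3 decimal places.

[0.000, 1.390]

The exponential density is strictly decreasing on [0, ∞), so the HPD interval is anchored at 0: [0, q] with P(θ ≤ q) = 0.80.
q = −ln(1 − 0.80) / 1.158 = 1.6094 / 1.158 = 1.390.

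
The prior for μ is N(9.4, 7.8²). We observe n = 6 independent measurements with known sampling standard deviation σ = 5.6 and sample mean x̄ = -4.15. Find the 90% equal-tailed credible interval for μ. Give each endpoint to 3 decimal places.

[-6.687, 0.531]

Posterior precision = 1/7.8² + 6/5.6² = 0.0164 + 0.1913 = 0.2078, so posterior SD = 2.1939.
Posterior mean = (9.4/7.8² + 6·-4.15/5.6²) / 0.2078 = -3.0780.
Interval: -3.0780 ± 1.645 × 2.1939 → [-6.687, 0.531].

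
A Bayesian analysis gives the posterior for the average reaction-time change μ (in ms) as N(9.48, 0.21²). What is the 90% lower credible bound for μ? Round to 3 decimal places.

Need L with P(μ ≥ L) = 0.90: L = 9.48 − z_{0.1}·0.21.
z = 1.282; L = 9.48 − 1.282 × 0.21 = 9.211.

9.211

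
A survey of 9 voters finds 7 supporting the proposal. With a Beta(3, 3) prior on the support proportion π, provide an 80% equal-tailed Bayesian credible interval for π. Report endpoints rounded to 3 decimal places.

[0.508, 0.815]

Posterior: Beta(3+7, 3+2) = Beta(10, 5).
Equal-tailed 80% interval: the 0.1 and 0.9 quantiles of Beta(10, 5).
Posterior mean ≈ 0.667, SD ≈ 0.118; a Normal approximation gives roughly [0.516, 0.818].
Exact: F⁻¹(0.1) = 0.508; F⁻¹(0.9) = 0.815.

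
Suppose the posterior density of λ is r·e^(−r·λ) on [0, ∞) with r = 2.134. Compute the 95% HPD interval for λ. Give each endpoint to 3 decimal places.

The exponential density is strictly decreasing on [0, ∞), so the HPD interval is anchored at 0: [0, q] with P(λ ≤ q) = 0.95.
q = −ln(1 − 0.95) / 2.134 = 2.9957 / 2.134 = 1.404.

[0.000, 1.404]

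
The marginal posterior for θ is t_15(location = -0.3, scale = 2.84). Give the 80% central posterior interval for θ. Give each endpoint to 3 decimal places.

The t_15 distribution is symmetric; the 80% interval is -0.3 ± t·2.84 with t_{0.9,15} = 1.341.
Half-width: 1.341 × 2.84 = 3.807.
-0.3 − 3.807 = -4.107; -0.3 + 3.807 = 3.507.

[-4.107, 3.507]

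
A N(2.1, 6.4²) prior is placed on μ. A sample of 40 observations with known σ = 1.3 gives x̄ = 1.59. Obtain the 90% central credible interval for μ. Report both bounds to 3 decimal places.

[1.253, 1.928]

Posterior precision = 1/6.4² + 40/1.3² = 0.0244 + 23.6686 = 23.6931, so posterior SD = 0.2054.
Posterior mean = (2.1/6.4² + 40·1.59/1.3²) / 23.6931 = 1.5905.
Interval: 1.5905 ± 1.645 × 0.2054 → [1.253, 1.928].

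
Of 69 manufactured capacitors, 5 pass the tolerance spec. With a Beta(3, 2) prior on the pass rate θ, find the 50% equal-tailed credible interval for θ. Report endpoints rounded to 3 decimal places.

[0.082, 0.130]

Posterior: Beta(3+5, 2+64) = Beta(8, 66).
Equal-tailed 50% interval: the 0.25 and 0.75 quantiles of Beta(8, 66).
Posterior mean ≈ 0.108, SD ≈ 0.036; a Normal approximation gives roughly [0.084, 0.132].
Exact: F⁻¹(0.25) = 0.082; F⁻¹(0.75) = 0.130.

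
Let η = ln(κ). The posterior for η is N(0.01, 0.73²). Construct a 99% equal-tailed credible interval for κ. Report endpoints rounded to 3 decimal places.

On the log scale the 99% interval is 0.01 ± 2.576 × 0.73 = [-1.8704, 1.8904].
Exponentiate: [e^-1.8704, e^1.8904] = [0.154, 6.622].

[0.154, 6.622]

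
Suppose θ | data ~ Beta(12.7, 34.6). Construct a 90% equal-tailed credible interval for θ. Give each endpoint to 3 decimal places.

Posterior: Beta(12.7, 34.6).
Equal-tailed 90% interval: the 0.05 and 0.95 quantiles of Beta(12.7, 34.6).
Posterior mean ≈ 0.268, SD ≈ 0.064; a Normal approximation gives roughly [0.164, 0.373].
Exact: F⁻¹(0.05) = 0.169; F⁻¹(0.95) = 0.379.

[0.169, 0.379]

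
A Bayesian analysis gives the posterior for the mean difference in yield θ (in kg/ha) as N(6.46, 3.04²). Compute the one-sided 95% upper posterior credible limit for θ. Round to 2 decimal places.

Need U with P(θ ≤ U) = 0.95: U = 6.46 + z_{0.05}·3.04.
z = 1.645; U = 6.46 + 1.645 × 3.04 = 11.46.

11.46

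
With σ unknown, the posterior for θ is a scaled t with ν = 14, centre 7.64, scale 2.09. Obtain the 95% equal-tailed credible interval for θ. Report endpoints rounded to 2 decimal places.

[3.16, 12.12]

The t_14 distribution is symmetric; the 95% interval is 7.64 ± t·2.09 with t_{0.975,14} = 2.145.
Half-width: 2.145 × 2.09 = 4.48.
7.64 − 4.48 = 3.16; 7.64 + 4.48 = 12.12.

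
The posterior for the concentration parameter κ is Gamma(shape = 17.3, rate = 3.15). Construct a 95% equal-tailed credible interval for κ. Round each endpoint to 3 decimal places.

Posterior: Gamma(shape 17.3, rate 3.15).
Equal-tailed 95% interval: Gamma(17.3, 3.15) quantiles at 0.025 and 0.975.
Posterior mean ≈ 5.492, SD ≈ 1.320; a Normal approximation gives roughly [2.904, 8.080].
Exact: lower = 3.216; upper = 8.366.

[3.216, 8.366]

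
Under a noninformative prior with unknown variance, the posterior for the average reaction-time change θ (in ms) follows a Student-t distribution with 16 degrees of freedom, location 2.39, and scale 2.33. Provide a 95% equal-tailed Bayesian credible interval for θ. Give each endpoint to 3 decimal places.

The t_16 distribution is symmetric; the 95% interval is 2.39 ± t·2.33 with t_{0.975,16} = 2.120.
Half-width: 2.120 × 2.33 = 4.939.
2.39 − 4.939 = -2.549; 2.39 + 4.939 = 7.329.

[-2.549, 7.329]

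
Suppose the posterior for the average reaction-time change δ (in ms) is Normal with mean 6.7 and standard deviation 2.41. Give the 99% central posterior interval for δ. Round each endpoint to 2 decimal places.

The posterior is symmetric, so the 99% equal-tailed interval is δ = 6.7 ± z·2.41 with z = 2.576.
Half-width: 2.576 × 2.41 = 6.21.
6.7 − 6.21 = 0.49; 6.7 + 6.21 = 12.91.

[0.49, 12.91]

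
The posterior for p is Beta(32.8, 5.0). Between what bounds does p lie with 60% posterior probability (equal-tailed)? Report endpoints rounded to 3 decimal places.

[0.824, 0.915]

Posterior: Beta(32.8, 5.0).
Equal-tailed 60% interval: the 0.2 and 0.8 quantiles of Beta(32.8, 5.0).
Posterior mean ≈ 0.868, SD ≈ 0.054; a Normal approximation gives roughly [0.822, 0.914].
Exact: F⁻¹(0.2) = 0.824; F⁻¹(0.8) = 0.915.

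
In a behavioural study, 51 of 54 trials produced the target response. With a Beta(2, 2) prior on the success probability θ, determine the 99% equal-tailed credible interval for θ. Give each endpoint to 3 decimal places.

Posterior: Beta(2+51, 2+3) = Beta(53, 5).
Equal-tailed 99% interval: the 0.005 and 0.995 quantiles of Beta(53, 5).
Posterior mean ≈ 0.914, SD ≈ 0.037; a Normal approximation gives roughly [0.820, 1.008].
Exact: F⁻¹(0.005) = 0.795; F⁻¹(0.995) = 0.981.

[0.795, 0.981]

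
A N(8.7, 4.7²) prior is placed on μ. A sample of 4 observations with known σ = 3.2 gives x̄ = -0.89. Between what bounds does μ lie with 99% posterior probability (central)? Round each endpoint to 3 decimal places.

Posterior precision = 1/4.7² + 4/3.2² = 0.0453 + 0.3906 = 0.4359, so posterior SD = 1.5146.
Posterior mean = (8.7/4.7² + 4·-0.89/3.2²) / 0.4359 = 0.1060.
Interval: 0.1060 ± 2.576 × 1.5146 → [-3.795, 4.007].

[-3.795, 4.007]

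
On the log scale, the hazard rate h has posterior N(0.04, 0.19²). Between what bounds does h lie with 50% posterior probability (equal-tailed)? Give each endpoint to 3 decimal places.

[0.916, 1.183]

On the log scale the 50% interval is 0.04 ± 0.674 × 0.19 = [-0.0882, 0.1682].
Exponentiate: [e^-0.0882, e^0.1682] = [0.916, 1.183].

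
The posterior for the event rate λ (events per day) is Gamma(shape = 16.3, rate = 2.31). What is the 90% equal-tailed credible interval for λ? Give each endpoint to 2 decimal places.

Posterior: Gamma(shape 16.3, rate 2.31).
Equal-tailed 90% interval: Gamma(16.3, 2.31) quantiles at 0.05 and 0.95.
Posterior mean ≈ 7.06, SD ≈ 1.75; a Normal approximation gives roughly [4.18, 9.93].
Exact: lower = 4.45; upper = 10.16.

[4.45, 10.16]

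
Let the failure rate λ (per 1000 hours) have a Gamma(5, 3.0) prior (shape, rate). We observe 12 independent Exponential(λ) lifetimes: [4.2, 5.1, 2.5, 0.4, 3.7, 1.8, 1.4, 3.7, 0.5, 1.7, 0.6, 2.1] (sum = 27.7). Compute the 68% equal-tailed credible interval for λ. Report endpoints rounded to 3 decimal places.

[0.421, 0.686]

Posterior: Gamma(5+12, 3.0+27.7) = Gamma(17, 30.7) (shape, rate).
Equal-tailed 68% interval: Gamma(17, 30.7) quantiles at 0.16 and 0.84.
Posterior mean ≈ 0.554, SD ≈ 0.134; a Normal approximation gives roughly [0.420, 0.687].
Exact: lower = 0.421; upper = 0.686.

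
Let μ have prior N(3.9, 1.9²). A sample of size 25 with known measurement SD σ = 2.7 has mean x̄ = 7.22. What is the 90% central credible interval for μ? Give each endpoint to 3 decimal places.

Posterior precision = 1/1.9² + 25/2.7² = 0.2770 + 3.4294 = 3.7064, so posterior SD = 0.5194.
Posterior mean = (3.9/1.9² + 25·7.22/2.7²) / 3.7064 = 6.9719.
Interval: 6.9719 ± 1.645 × 0.5194 → [6.117, 7.826].

[6.117, 7.826]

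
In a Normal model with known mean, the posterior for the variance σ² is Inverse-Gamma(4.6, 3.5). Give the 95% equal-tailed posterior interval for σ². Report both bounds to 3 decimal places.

Inverse-Gamma(4.6, 3.5) quantiles: F⁻¹(0.025) and F⁻¹(0.975).
Equivalently, 1/σ² ~ Gamma(4.6, rate = 3.5); invert its 0.975 and 0.025 quantiles.
Posterior mean ≈ 0.972, SD ≈ 0.603; a Normal approximation gives roughly [-0.210, 2.154].
Exact: lower = 0.362; upper = 2.493.

[0.362, 2.493]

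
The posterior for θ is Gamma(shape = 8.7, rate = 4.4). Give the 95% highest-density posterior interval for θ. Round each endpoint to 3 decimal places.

The posterior is unimodal and skewed, so the HPD interval has equal density at both endpoints and is the shortest 95% interval.
Solving f(0.779) = f(3.313) with F(3.313) − F(0.779) = 0.95 gives [0.779, 3.313].
For comparison, the equal-tailed interval is [0.890, 3.492]; the HPD is narrower and shifted toward the mode.

[0.779, 3.313]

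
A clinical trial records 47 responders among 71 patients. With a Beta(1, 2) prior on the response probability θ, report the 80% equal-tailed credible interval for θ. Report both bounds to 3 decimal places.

Posterior: Beta(1+47, 2+24) = Beta(48, 26).
Equal-tailed 80% interval: the 0.1 and 0.9 quantiles of Beta(48, 26).
Posterior mean ≈ 0.649, SD ≈ 0.055; a Normal approximation gives roughly [0.578, 0.719].
Exact: F⁻¹(0.1) = 0.577; F⁻¹(0.9) = 0.719.

[0.577, 0.719]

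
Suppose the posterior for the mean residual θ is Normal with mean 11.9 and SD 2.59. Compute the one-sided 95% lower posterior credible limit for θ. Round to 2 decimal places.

Need L with P(θ ≥ L) = 0.95: L = 11.9 − z_{0.05}·2.59.
z = 1.645; L = 11.9 − 1.645 × 2.59 = 7.64.

7.64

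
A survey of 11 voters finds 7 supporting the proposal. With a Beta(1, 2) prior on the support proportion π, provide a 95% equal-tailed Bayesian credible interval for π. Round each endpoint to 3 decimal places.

Posterior: Beta(1+7, 2+4) = Beta(8, 6).
Equal-tailed 95% interval: the 0.025 and 0.975 quantiles of Beta(8, 6).
Posterior mean ≈ 0.571, SD ≈ 0.128; a Normal approximation gives roughly [0.321, 0.822].
Exact: F⁻¹(0.025) = 0.316; F⁻¹(0.975) = 0.808.

[0.316, 0.808]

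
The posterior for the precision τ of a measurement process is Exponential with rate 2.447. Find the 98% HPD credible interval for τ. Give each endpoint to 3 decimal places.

The exponential density is strictly decreasing on [0, ∞), so the HPD interval is anchored at 0: [0, q] with P(τ ≤ q) = 0.98.
q = −ln(1 − 0.98) / 2.447 = 3.9120 / 2.447 = 1.599.

[0.000, 1.599]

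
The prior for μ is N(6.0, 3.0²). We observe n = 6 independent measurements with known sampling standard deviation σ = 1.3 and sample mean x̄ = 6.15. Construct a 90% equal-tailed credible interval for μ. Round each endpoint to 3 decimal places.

[5.286, 7.005]

Posterior precision = 1/3.0² + 6/1.3² = 0.1111 + 3.5503 = 3.6614, so posterior SD = 0.5226.
Posterior mean = (6.0/3.0² + 6·6.15/1.3²) / 3.6614 = 6.1454.
Interval: 6.1454 ± 1.645 × 0.5226 → [5.286, 7.005].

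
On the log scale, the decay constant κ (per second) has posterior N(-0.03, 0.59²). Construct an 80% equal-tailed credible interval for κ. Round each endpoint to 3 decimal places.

[0.456, 2.067]

On the log scale the 80% interval is -0.03 ± 1.282 × 0.59 = [-0.7861, 0.7261].
Exponentiate: [e^-0.7861, e^0.7261] = [0.456, 2.067].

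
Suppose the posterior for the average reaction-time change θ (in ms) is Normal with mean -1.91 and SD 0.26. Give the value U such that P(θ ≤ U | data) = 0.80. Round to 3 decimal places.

Need U with P(θ ≤ U) = 0.80: U = -1.91 + z_{0.2}·0.26.
z = 0.842; U = -1.91 + 0.842 × 0.26 = -1.691.

-1.691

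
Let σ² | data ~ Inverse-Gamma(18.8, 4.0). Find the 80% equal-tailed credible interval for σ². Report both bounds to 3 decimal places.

[0.163, 0.296]

Inverse-Gamma(18.8, 4.0) quantiles: F⁻¹(0.1) and F⁻¹(0.9).
Equivalently, 1/σ² ~ Gamma(18.8, rate = 4.0); invert its 0.9 and 0.1 quantiles.
Posterior mean ≈ 0.225, SD ≈ 0.055; a Normal approximation gives roughly [0.154, 0.295].
Exact: lower = 0.163; upper = 0.296.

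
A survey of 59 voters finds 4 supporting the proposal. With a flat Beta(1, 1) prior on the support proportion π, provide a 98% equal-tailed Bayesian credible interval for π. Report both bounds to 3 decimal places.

Posterior: Beta(1+4, 1+55) = Beta(5, 56).
Equal-tailed 98% interval: the 0.01 and 0.99 quantiles of Beta(5, 56).
Posterior mean ≈ 0.082, SD ≈ 0.035; a Normal approximation gives roughly [0.001, 0.163].
Exact: F⁻¹(0.01) = 0.022; F⁻¹(0.99) = 0.181.

[0.022, 0.181]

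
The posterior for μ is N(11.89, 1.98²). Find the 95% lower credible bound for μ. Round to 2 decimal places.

Need L with P(μ ≥ L) = 0.95: L = 11.89 − z_{0.05}·1.98.
z = 1.645; L = 11.89 − 1.645 × 1.98 = 8.63.

8.63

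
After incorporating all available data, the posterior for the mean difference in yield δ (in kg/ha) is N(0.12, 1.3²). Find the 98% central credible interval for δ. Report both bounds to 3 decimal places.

[-2.904, 3.144]

The posterior is symmetric, so the 98% equal-tailed interval is δ = 0.12 ± z·1.3 with z = 2.326.
Half-width: 2.326 × 1.3 = 3.024.
0.12 − 3.024 = -2.904; 0.12 + 3.024 = 3.144.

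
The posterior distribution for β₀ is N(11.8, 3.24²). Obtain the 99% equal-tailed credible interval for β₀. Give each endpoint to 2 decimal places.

The posterior is symmetric, so the 99% equal-tailed interval is β₀ = 11.8 ± z·3.24 with z = 2.576.
Half-width: 2.576 × 3.24 = 8.35.
11.8 − 8.35 = 3.45; 11.8 + 8.35 = 20.15.

[3.45, 20.15]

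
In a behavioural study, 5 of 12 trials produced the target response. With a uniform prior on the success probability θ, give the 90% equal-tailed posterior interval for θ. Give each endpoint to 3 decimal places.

Posterior: Beta(1+5, 1+7) = Beta(6, 8).
Equal-tailed 90% interval: the 0.05 and 0.95 quantiles of Beta(6, 8).
Posterior mean ≈ 0.429, SD ≈ 0.128; a Normal approximation gives roughly [0.218, 0.639].
Exact: F⁻¹(0.05) = 0.224; F⁻¹(0.95) = 0.645.

[0.224, 0.645]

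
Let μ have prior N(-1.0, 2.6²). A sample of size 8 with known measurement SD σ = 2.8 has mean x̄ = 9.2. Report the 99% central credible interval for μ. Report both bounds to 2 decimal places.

Posterior precision = 1/2.6² + 8/2.8² = 0.1479 + 1.0204 = 1.1683, so posterior SD = 0.9252.
Posterior mean = (-1.0/2.6² + 8·9.2/2.8²) / 1.1683 = 7.9085.
Interval: 7.9085 ± 2.576 × 0.9252 → [5.53, 10.29].

[5.53, 10.29]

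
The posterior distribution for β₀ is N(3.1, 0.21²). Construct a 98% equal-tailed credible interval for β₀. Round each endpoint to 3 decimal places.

The posterior is symmetric, so the 98% equal-tailed interval is β₀ = 3.1 ± z·0.21 with z = 2.326.
Half-width: 2.326 × 0.21 = 0.489.
3.1 − 0.489 = 2.611; 3.1 + 0.489 = 3.589.

[2.611, 3.589]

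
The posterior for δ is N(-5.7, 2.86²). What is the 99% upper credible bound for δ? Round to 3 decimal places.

0.953

Need U with P(δ ≤ U) = 0.99: U = -5.7 + z_{0.01}·2.86.
z = 2.326; U = -5.7 + 2.326 × 2.86 = 0.953.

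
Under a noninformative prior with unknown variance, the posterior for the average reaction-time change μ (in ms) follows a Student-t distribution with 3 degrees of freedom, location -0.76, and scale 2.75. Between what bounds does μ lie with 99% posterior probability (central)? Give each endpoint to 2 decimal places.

[-16.82, 15.30]

The t_3 distribution is symmetric; the 99% interval is -0.76 ± t·2.75 with t_{0.995,3} = 5.841.
Half-width: 5.841 × 2.75 = 16.06.
-0.76 − 16.06 = -16.82; -0.76 + 16.06 = 15.30.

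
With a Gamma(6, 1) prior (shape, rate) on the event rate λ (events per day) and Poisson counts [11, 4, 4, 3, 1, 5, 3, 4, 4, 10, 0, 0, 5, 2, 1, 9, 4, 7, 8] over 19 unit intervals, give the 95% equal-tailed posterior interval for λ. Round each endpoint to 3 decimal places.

[3.663, 5.531]

Posterior: Gamma(6+85, 1+19) = Gamma(91, 20) (shape, rate).
Equal-tailed 95% interval: Gamma(91, 20) quantiles at 0.025 and 0.975.
Posterior mean ≈ 4.550, SD ≈ 0.477; a Normal approximation gives roughly [3.615, 5.485].
Exact: lower = 3.663; upper = 5.531.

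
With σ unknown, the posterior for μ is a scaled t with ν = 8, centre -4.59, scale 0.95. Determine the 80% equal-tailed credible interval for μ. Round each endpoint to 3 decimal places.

[-5.917, -3.263]

The t_8 distribution is symmetric; the 80% interval is -4.59 ± t·0.95 with t_{0.9,8} = 1.397.
Half-width: 1.397 × 0.95 = 1.327.
-4.59 − 1.327 = -5.917; -4.59 + 1.327 = -3.263.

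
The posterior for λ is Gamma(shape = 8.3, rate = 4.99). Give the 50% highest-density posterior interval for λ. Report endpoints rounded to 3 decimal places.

The posterior is unimodal and skewed, so the HPD interval has equal density at both endpoints and is the shortest 50% interval.
Solving f(1.124) = f(1.864) with F(1.864) − F(1.124) = 0.50 gives [1.124, 1.864].
For comparison, the equal-tailed interval is [1.246, 2.008]; the HPD is narrower and shifted toward the mode.

[1.124, 1.864]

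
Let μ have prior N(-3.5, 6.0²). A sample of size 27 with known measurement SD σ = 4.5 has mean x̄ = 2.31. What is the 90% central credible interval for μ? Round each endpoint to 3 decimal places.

Posterior precision = 1/6.0² + 27/4.5² = 0.0278 + 1.3333 = 1.3611, so posterior SD = 0.8571.
Posterior mean = (-3.5/6.0² + 27·2.31/4.5²) / 1.3611 = 2.1914.
Interval: 2.1914 ± 1.645 × 0.8571 → [0.782, 3.601].

[0.782, 3.601]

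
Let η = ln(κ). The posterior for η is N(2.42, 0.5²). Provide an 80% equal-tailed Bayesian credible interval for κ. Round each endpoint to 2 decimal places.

[5.93, 21.34]

On the log scale the 80% interval is 2.42 ± 1.282 × 0.5 = [1.7792, 3.0608].
Exponentiate: [e^1.7792, e^3.0608] = [5.93, 21.34].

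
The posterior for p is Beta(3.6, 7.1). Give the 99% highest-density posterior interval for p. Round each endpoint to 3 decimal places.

The posterior is unimodal and skewed, so the HPD interval has equal density at both endpoints and is the shortest 99% interval.
Solving f(0.048) = f(0.694) with F(0.694) − F(0.048) = 0.99 gives [0.048, 0.694].
For comparison, the equal-tailed interval is [0.061, 0.715]; the HPD is narrower and shifted toward the mode.

[0.048, 0.694]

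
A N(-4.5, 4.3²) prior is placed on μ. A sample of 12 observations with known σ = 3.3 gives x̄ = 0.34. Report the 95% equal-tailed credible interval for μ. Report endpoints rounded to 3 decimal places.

Posterior precision = 1/4.3² + 12/3.3² = 0.0541 + 1.1019 = 1.1560, so posterior SD = 0.9301.
Posterior mean = (-4.5/4.3² + 12·0.34/3.3²) / 1.1560 = 0.1136.
Interval: 0.1136 ± 1.960 × 0.9301 → [-1.709, 1.936].

[-1.709, 1.936]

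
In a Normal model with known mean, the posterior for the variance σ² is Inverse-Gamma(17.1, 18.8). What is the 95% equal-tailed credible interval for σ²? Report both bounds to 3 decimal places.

[0.720, 1.884]

Inverse-Gamma(17.1, 18.8) quantiles: F⁻¹(0.025) and F⁻¹(0.975).
Equivalently, 1/σ² ~ Gamma(17.1, rate = 18.8); invert its 0.975 and 0.025 quantiles.
Posterior mean ≈ 1.168, SD ≈ 0.300; a Normal approximation gives roughly [0.579, 1.757].
Exact: lower = 0.720; upper = 1.884.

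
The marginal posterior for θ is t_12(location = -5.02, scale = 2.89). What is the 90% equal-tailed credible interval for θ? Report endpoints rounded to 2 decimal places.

[-10.17, 0.13]

The t_12 distribution is symmetric; the 90% interval is -5.02 ± t·2.89 with t_{0.95,12} = 1.782.
Half-width: 1.782 × 2.89 = 5.15.
-5.02 − 5.15 = -10.17; -5.02 + 5.15 = 0.13.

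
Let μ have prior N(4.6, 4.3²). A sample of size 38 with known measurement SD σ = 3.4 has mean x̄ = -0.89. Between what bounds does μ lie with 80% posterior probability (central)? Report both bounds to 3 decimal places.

[-1.502, -0.100]

Posterior precision = 1/4.3² + 38/3.4² = 0.0541 + 3.2872 = 3.3413, so posterior SD = 0.5471.
Posterior mean = (4.6/4.3² + 38·-0.89/3.4²) / 3.3413 = -0.8011.
Interval: -0.8011 ± 1.282 × 0.5471 → [-1.502, -0.100].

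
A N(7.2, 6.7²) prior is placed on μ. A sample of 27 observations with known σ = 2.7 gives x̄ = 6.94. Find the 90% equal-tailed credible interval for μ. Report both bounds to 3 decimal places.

[6.089, 7.794]

Posterior precision = 1/6.7² + 27/2.7² = 0.0223 + 3.7037 = 3.7260, so posterior SD = 0.5181.
Posterior mean = (7.2/6.7² + 27·6.94/2.7²) / 3.7260 = 6.9416.
Interval: 6.9416 ± 1.645 × 0.5181 → [6.089, 7.794].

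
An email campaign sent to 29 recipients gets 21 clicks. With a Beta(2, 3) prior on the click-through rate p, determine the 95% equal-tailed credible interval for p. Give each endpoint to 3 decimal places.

Posterior: Beta(2+21, 3+8) = Beta(23, 11).
Equal-tailed 95% interval: the 0.025 and 0.975 quantiles of Beta(23, 11).
Posterior mean ≈ 0.676, SD ≈ 0.079; a Normal approximation gives roughly [0.521, 0.831].
Exact: F⁻¹(0.025) = 0.513; F⁻¹(0.975) = 0.820.

[0.513, 0.820]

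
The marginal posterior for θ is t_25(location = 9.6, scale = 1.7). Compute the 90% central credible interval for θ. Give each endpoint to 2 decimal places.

[6.70, 12.50]

The t_25 distribution is symmetric; the 90% interval is 9.6 ± t·1.7 with t_{0.95,25} = 1.708.
Half-width: 1.708 × 1.7 = 2.90.
9.6 − 2.90 = 6.70; 9.6 + 2.90 = 12.50.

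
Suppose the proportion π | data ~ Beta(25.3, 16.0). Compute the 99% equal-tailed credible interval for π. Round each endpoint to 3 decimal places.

[0.414, 0.791]

Posterior: Beta(25.3, 16.0).
Equal-tailed 99% interval: the 0.005 and 0.995 quantiles of Beta(25.3, 16.0).
Posterior mean ≈ 0.613, SD ≈ 0.075; a Normal approximation gives roughly [0.420, 0.806].
Exact: F⁻¹(0.005) = 0.414; F⁻¹(0.995) = 0.791.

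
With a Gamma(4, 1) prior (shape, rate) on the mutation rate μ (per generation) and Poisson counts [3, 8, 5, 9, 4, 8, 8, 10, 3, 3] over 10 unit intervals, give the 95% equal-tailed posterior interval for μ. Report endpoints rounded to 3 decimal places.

[4.561, 7.430]

Posterior: Gamma(4+61, 1+10) = Gamma(65, 11) (shape, rate).
Equal-tailed 95% interval: Gamma(65, 11) quantiles at 0.025 and 0.975.
Posterior mean ≈ 5.909, SD ≈ 0.733; a Normal approximation gives roughly [4.473, 7.346].
Exact: lower = 4.561; upper = 7.430.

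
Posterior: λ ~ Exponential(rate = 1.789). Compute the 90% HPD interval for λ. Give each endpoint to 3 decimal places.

[0.000, 1.287]

The exponential density is strictly decreasing on [0, ∞), so the HPD interval is anchored at 0: [0, q] with P(λ ≤ q) = 0.90.
q = −ln(1 − 0.90) / 1.789 = 2.3026 / 1.789 = 1.287.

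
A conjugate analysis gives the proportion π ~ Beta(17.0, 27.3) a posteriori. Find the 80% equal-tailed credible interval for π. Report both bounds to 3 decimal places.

[0.292, 0.478]

Posterior: Beta(17.0, 27.3).
Equal-tailed 80% interval: the 0.1 and 0.9 quantiles of Beta(17.0, 27.3).
Posterior mean ≈ 0.384, SD ≈ 0.072; a Normal approximation gives roughly [0.291, 0.476].
Exact: F⁻¹(0.1) = 0.292; F⁻¹(0.9) = 0.478.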